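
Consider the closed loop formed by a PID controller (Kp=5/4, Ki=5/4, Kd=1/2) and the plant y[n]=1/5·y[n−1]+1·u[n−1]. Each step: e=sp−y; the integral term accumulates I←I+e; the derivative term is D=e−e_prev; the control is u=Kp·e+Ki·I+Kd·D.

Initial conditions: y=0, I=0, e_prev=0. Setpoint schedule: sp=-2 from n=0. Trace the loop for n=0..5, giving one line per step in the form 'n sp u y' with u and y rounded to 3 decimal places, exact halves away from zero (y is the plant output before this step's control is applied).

0 -2 -6.000 0.000
1 -2 10.500 -6.000
2 -2 -33.400 9.300
3 -2 82.645 -31.540
4 -2 -224.481 76.337
5 -2 588.188 -209.214

(exact arithmetic carried between steps; '≈' marks a value shown rounded to 6 d.p. or computed from one; I and e_prev carry over from the previous line; the table rounds u and y to 3 d.p., halves away from zero)
n=0: y=0, sp=-2, e=sp−y=-2; I=-2, D=e−e_prev=-2; u=5/4·(-2)+5/4·(-2)+1/2·(-2)=-6; next y=1/5·0+1·(-6)=-6
n=1: y=-6, sp=-2, e=sp−y=4; I=2, D=e−e_prev=6; u=5/4·4+5/4·2+1/2·6=10.5; next y=1/5·(-6)+1·10.5=9.3
n=2: y=9.3, sp=-2, e=sp−y=-11.3; I=-9.3, D=e−e_prev=-15.3; u=5/4·(-11.3)+5/4·(-9.3)+1/2·(-15.3)=-33.4; next y=1/5·9.3+1·(-33.4)=-31.54
n=3: y=-31.54, sp=-2, e=sp−y=29.54; I=20.24, D=e−e_prev=40.84; u=5/4·29.54+5/4·20.24+1/2·40.84=82.645; next y=1/5·(-31.54)+1·82.645=76.337
n=4: y=76.337, sp=-2, e=sp−y=-78.337; I=-58.097, D=e−e_prev=-107.877; u=5/4·(-78.337)+5/4·(-58.097)+1/2·(-107.877)=-224.481; next y=1/5·76.337+1·(-224.481)=-209.2136
n=5: y=-209.2136, sp=-2, e=sp−y=207.2136; I=149.1166, D=e−e_prev=285.5506; u=5/4·207.2136+5/4·149.1166+1/2·285.5506=588.18805; next y=1/5·(-209.2136)+1·588.18805=546.34533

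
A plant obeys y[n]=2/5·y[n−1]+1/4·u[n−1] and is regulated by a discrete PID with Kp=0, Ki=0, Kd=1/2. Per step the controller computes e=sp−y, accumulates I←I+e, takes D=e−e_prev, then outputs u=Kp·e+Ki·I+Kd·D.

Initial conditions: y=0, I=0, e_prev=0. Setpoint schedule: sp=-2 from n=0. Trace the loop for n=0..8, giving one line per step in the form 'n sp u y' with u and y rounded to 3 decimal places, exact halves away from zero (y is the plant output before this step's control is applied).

0 -2 -1.000 0.000
1 -2 0.125 -0.250
2 -2 -0.091 -0.069
3 -2 -0.009 -0.050
4 -2 -0.014 -0.022
5 -2 -0.005 -0.012
6 -2 -0.003 -0.006
7 -2 -0.001 -0.003
8 -2 -0.001 -0.002

(exact arithmetic carried between steps; '≈' marks a value shown rounded to 6 d.p. or computed from one; I and e_prev carry over from the previous line; the table rounds u and y to 3 d.p., halves away from zero)
n=0: y=0, sp=-2, e=sp−y=-2; I=-2, D=e−e_prev=-2; u=0·(-2)+0·(-2)+1/2·(-2)=-1; next y=2/5·0+1/4·(-1)=-0.25
n=1: y=-0.25, sp=-2, e=sp−y=-1.75; I=-3.75, D=e−e_prev=0.25; u=0·(-1.75)+0·(-3.75)+1/2·0.25=0.125; next y=2/5·(-0.25)+1/4·0.125=-0.06875
n=2: y=-0.06875, sp=-2, e=sp−y=-1.93125; I=-5.68125, D=e−e_prev=-0.18125; u=0·(-1.93125)+0·(-5.68125)+1/2·(-0.18125)=-0.090625; next y=2/5·(-0.06875)+1/4·(-0.090625)≈-0.050156
n=3: y≈-0.050156, sp=-2, e=sp−y≈-1.949844; I≈-7.631094, D=e−e_prev≈-0.018594; u=0·(-1.949844)+0·(-7.631094)+1/2·(-0.018594)≈-0.009297; next y=2/5·(-0.050156)+1/4·(-0.009297)≈-0.022387
n=4: y≈-0.022387, sp=-2, e=sp−y≈-1.977613; I≈-9.608707, D=e−e_prev≈-0.027770; u=0·(-1.977613)+0·(-9.608707)+1/2·(-0.027770)≈-0.013885; next y=2/5·(-0.022387)+1/4·(-0.013885)≈-0.012426
n=5: y≈-0.012426, sp=-2, e=sp−y≈-1.987574; I≈-11.596281, D=e−e_prev≈-0.009961; u=0·(-1.987574)+0·(-11.596281)+1/2·(-0.009961)≈-0.004980; next y=2/5·(-0.012426)+1/4·(-0.004980)≈-0.006215
n=6: y≈-0.006215, sp=-2, e=sp−y≈-1.993785; I≈-13.590066, D=e−e_prev≈-0.006210; u=0·(-1.993785)+0·(-13.590066)+1/2·(-0.006210)≈-0.003105; next y=2/5·(-0.006215)+1/4·(-0.003105)≈-0.003262
n=7: y≈-0.003262, sp=-2, e=sp−y≈-1.996738; I≈-15.586803, D=e−e_prev≈-0.002953; u=0·(-1.996738)+0·(-15.586803)+1/2·(-0.002953)≈-0.001476; next y=2/5·(-0.003262)+1/4·(-0.001476)≈-0.001674
n=8: y≈-0.001674, sp=-2, e=sp−y≈-1.998326; I≈-17.585129, D=e−e_prev≈-0.001588; u=0·(-1.998326)+0·(-17.585129)+1/2·(-0.001588)≈-0.000794; next y=2/5·(-0.001674)+1/4·(-0.000794)≈-0.000868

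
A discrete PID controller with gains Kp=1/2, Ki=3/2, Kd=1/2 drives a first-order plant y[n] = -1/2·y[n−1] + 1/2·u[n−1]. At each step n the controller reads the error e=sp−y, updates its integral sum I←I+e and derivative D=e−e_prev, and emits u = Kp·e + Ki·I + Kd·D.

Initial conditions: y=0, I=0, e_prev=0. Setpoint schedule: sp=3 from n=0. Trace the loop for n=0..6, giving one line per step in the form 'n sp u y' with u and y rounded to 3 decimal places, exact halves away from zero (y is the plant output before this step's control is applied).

(exact arithmetic carried between steps; '≈' marks a value shown rounded to 6 d.p. or computed from one; I and e_prev carry over from the previous line; the table rounds u and y to 3 d.p., halves away from zero)
n=0: y=0, sp=3, e=sp−y=3; I=3, D=e−e_prev=3; u=1/2·3+3/2·3+1/2·3=7.5; next y=-1/2·0+1/2·7.5=3.75
n=1: y=3.75, sp=3, e=sp−y=-0.75; I=2.25, D=e−e_prev=-3.75; u=1/2·(-0.75)+3/2·2.25+1/2·(-3.75)=1.125; next y=-1/2·3.75+1/2·1.125=-1.3125
n=2: y=-1.3125, sp=3, e=sp−y=4.3125; I=6.5625, D=e−e_prev=5.0625; u=1/2·4.3125+3/2·6.5625+1/2·5.0625=14.53125; next y=-1/2·(-1.3125)+1/2·14.53125=7.921875
n=3: y=7.921875, sp=3, e=sp−y=-4.921875; I=1.640625, D=e−e_prev=-9.234375; u=1/2·(-4.921875)+3/2·1.640625+1/2·(-9.234375)≈-4.617188; next y=-1/2·7.921875+1/2·(-4.617188)≈-6.269531
n=4: y≈-6.269531, sp=3, e=sp−y≈9.269531; I≈10.910156, D=e−e_prev≈14.191406; u=1/2·9.269531+3/2·10.910156+1/2·14.191406≈28.095703; next y=-1/2·(-6.269531)+1/2·28.095703≈17.182617
n=5: y≈17.182617, sp=3, e=sp−y≈-14.182617; I≈-3.272461, D=e−e_prev≈-23.452148; u=1/2·(-14.182617)+3/2·(-3.272461)+1/2·(-23.452148)≈-23.726074; next y=-1/2·17.182617+1/2·(-23.726074)≈-20.454346
n=6: y≈-20.454346, sp=3, e=sp−y≈23.454346; I≈20.181885, D=e−e_prev≈37.636963; u=1/2·23.454346+3/2·20.181885+1/2·37.636963≈60.818481; next y=-1/2·(-20.454346)+1/2·60.818481≈40.636414

0 3 7.500 0.000
1 3 1.125 3.750
2 3 14.531 -1.313
3 3 -4.617 7.922
4 3 28.096 -6.270
5 3 -23.726 17.183
6 3 60.818 -20.454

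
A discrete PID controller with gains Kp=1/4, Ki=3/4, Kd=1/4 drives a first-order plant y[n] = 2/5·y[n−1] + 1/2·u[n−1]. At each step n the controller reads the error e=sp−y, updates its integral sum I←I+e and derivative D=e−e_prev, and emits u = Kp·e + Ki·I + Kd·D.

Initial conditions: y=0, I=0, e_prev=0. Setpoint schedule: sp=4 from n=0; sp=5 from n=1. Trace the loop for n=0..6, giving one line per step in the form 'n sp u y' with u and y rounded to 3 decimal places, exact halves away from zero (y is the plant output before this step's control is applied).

0 4 5.000 0.000
1 5 5.125 2.500
2 5 6.047 3.563
3 5 6.283 4.448
4 5 6.328 4.921
5 5 6.241 5.132
6 5 6.143 5.173

(exact arithmetic carried between steps; '≈' marks a value shown rounded to 6 d.p. or computed from one; I and e_prev carry over from the previous line; the table rounds u and y to 3 d.p., halves away from zero)
n=0: y=0, sp=4, e=sp−y=4; I=4, D=e−e_prev=4; u=1/4·4+3/4·4+1/4·4=5; next y=2/5·0+1/2·5=2.5
n=1: y=2.5, sp=5, e=sp−y=2.5; I=6.5, D=e−e_prev=-1.5; u=1/4·2.5+3/4·6.5+1/4·(-1.5)=5.125; next y=2/5·2.5+1/2·5.125=3.5625
n=2: y=3.5625, sp=5, e=sp−y=1.4375; I=7.9375, D=e−e_prev=-1.0625; u=1/4·1.4375+3/4·7.9375+1/4·(-1.0625)=6.046875; next y=2/5·3.5625+1/2·6.046875≈4.448438
n=3: y≈4.448438, sp=5, e=sp−y≈0.551563; I≈8.489063, D=e−e_prev≈-0.885938; u=1/4·0.551563+3/4·8.489063+1/4·(-0.885938)≈6.283203; next y=2/5·4.448438+1/2·6.283203≈4.920977
n=4: y≈4.920977, sp=5, e=sp−y≈0.079023; I≈8.568086, D=e−e_prev≈-0.472539; u=1/4·0.079023+3/4·8.568086+1/4·(-0.472539)≈6.327686; next y=2/5·4.920977+1/2·6.327686≈5.132233
n=5: y≈5.132233, sp=5, e=sp−y≈-0.132233; I≈8.435853, D=e−e_prev≈-0.211257; u=1/4·(-0.132233)+3/4·8.435853+1/4·(-0.211257)≈6.241017; next y=2/5·5.132233+1/2·6.241017≈5.173402
n=6: y≈5.173402, sp=5, e=sp−y≈-0.173402; I≈8.262451, D=e−e_prev≈-0.041168; u=1/4·(-0.173402)+3/4·8.262451+1/4·(-0.041168)≈6.143196; next y=2/5·5.173402+1/2·6.143196≈5.140958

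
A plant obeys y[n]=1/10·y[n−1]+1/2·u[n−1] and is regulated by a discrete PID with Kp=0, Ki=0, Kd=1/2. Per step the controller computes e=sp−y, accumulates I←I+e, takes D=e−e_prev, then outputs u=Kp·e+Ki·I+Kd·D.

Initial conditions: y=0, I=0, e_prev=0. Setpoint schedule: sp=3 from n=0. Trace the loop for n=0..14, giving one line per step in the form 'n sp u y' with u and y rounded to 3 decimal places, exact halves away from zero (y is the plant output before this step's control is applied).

0 3 1.500 0.000
1 3 -0.375 0.750
2 3 0.431 -0.113
3 3 -0.158 0.204
4 3 0.132 -0.059
5 3 -0.059 0.060
6 3 0.042 -0.024
7 3 -0.021 0.019
8 3 0.014 -0.009
9 3 -0.007 0.006
10 3 0.005 -0.003
11 3 -0.003 0.002
12 3 0.002 -0.001
13 3 -0.001 0.001
14 3 0.001 0.000

(exact arithmetic carried between steps; '≈' marks a value shown rounded to 6 d.p. or computed from one; I and e_prev carry over from the previous line; the table rounds u and y to 3 d.p., halves away from zero)
n=0: y=0, sp=3, e=sp−y=3; I=3, D=e−e_prev=3; u=0·3+0·3+1/2·3=1.5; next y=1/10·0+1/2·1.5=0.75
n=1: y=0.75, sp=3, e=sp−y=2.25; I=5.25, D=e−e_prev=-0.75; u=0·2.25+0·5.25+1/2·(-0.75)=-0.375; next y=1/10·0.75+1/2·(-0.375)=-0.1125
n=2: y=-0.1125, sp=3, e=sp−y=3.1125; I=8.3625, D=e−e_prev=0.8625; u=0·3.1125+0·8.3625+1/2·0.8625=0.43125; next y=1/10·(-0.1125)+1/2·0.43125=0.204375
n=3: y=0.204375, sp=3, e=sp−y=2.795625; I=11.158125, D=e−e_prev=-0.316875; u=0·2.795625+0·11.158125+1/2·(-0.316875)≈-0.158438; next y=1/10·0.204375+1/2·(-0.158438)≈-0.058781
n=4: y≈-0.058781, sp=3, e=sp−y≈3.058781; I≈14.216906, D=e−e_prev≈0.263156; u=0·3.058781+0·14.216906+1/2·0.263156≈0.131578; next y=1/10·(-0.058781)+1/2·0.131578≈0.059911
n=5: y≈0.059911, sp=3, e=sp−y≈2.940089; I≈17.156995, D=e−e_prev≈-0.118692; u=0·2.940089+0·17.156995+1/2·(-0.118692)≈-0.059346; next y=1/10·0.059911+1/2·(-0.059346)≈-0.023682
n=6: y≈-0.023682, sp=3, e=sp−y≈3.023682; I≈20.180677, D=e−e_prev≈0.083593; u=0·3.023682+0·20.180677+1/2·0.083593≈0.041796; next y=1/10·(-0.023682)+1/2·0.041796≈0.018530
n=7: y≈0.018530, sp=3, e=sp−y≈2.981470; I≈23.162147, D=e−e_prev≈-0.042212; u=0·2.981470+0·23.162147+1/2·(-0.042212)≈-0.021106; next y=1/10·0.018530+1/2·(-0.021106)≈-0.008700
n=8: y≈-0.008700, sp=3, e=sp−y≈3.008700; I≈26.170847, D=e−e_prev≈0.027230; u=0·3.008700+0·26.170847+1/2·0.027230≈0.013615; next y=1/10·(-0.008700)+1/2·0.013615≈0.005938
n=9: y≈0.005938, sp=3, e=sp−y≈2.994062; I≈29.164910, D=e−e_prev≈-0.014637; u=0·2.994062+0·29.164910+1/2·(-0.014637)≈-0.007319; next y=1/10·0.005938+1/2·(-0.007319)≈-0.003066
n=10: y≈-0.003066, sp=3, e=sp−y≈3.003066; I≈32.167975, D=e−e_prev≈0.009003; u=0·3.003066+0·32.167975+1/2·0.009003≈0.004502; next y=1/10·(-0.003066)+1/2·0.004502≈0.001944
n=11: y≈0.001944, sp=3, e=sp−y≈2.998056; I≈35.166031, D=e−e_prev≈-0.005010; u=0·2.998056+0·35.166031+1/2·(-0.005010)≈-0.002505; next y=1/10·0.001944+1/2·(-0.002505)≈-0.001058
n=12: y≈-0.001058, sp=3, e=sp−y≈3.001058; I≈38.167089, D=e−e_prev≈0.003002; u=0·3.001058+0·38.167089+1/2·0.003002≈0.001501; next y=1/10·(-0.001058)+1/2·0.001501≈0.000645
n=13: y≈0.000645, sp=3, e=sp−y≈2.999355; I≈41.166444, D=e−e_prev≈-0.001703; u=0·2.999355+0·41.166444+1/2·(-0.001703)≈-0.000851; next y=1/10·0.000645+1/2·(-0.000851)≈-0.000361
n=14: y≈-0.000361, sp=3, e=sp−y≈3.000361; I≈44.166806, D=e−e_prev≈0.001006; u=0·3.000361+0·44.166806+1/2·0.001006≈0.000503; next y=1/10·(-0.000361)+1/2·0.000503≈0.000215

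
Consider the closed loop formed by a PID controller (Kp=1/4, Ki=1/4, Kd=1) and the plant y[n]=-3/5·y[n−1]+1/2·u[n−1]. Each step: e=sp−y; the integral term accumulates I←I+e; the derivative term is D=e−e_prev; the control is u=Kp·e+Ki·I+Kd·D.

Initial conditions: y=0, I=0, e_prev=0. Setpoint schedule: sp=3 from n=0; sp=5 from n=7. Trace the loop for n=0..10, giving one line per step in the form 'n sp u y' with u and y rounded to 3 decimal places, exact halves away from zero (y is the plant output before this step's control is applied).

(exact arithmetic carried between steps; '≈' marks a value shown rounded to 6 d.p. or computed from one; I and e_prev carry over from the previous line; the table rounds u and y to 3 d.p., halves away from zero)
n=0: y=0, sp=3, e=sp−y=3; I=3, D=e−e_prev=3; u=1/4·3+1/4·3+1·3=4.5; next y=-3/5·0+1/2·4.5=2.25
n=1: y=2.25, sp=3, e=sp−y=0.75; I=3.75, D=e−e_prev=-2.25; u=1/4·0.75+1/4·3.75+1·(-2.25)=-1.125; next y=-3/5·2.25+1/2·(-1.125)=-1.9125
n=2: y=-1.9125, sp=3, e=sp−y=4.9125; I=8.6625, D=e−e_prev=4.1625; u=1/4·4.9125+1/4·8.6625+1·4.1625=7.55625; next y=-3/5·(-1.9125)+1/2·7.55625=4.925625
n=3: y=4.925625, sp=3, e=sp−y=-1.925625; I=6.736875, D=e−e_prev=-6.838125; u=1/4·(-1.925625)+1/4·6.736875+1·(-6.838125)≈-5.635313; next y=-3/5·4.925625+1/2·(-5.635313)≈-5.773031
n=4: y≈-5.773031, sp=3, e=sp−y≈8.773031; I≈15.509906, D=e−e_prev≈10.698656; u=1/4·8.773031+1/4·15.509906+1·10.698656≈16.769391; next y=-3/5·(-5.773031)+1/2·16.769391≈11.848514
n=5: y≈11.848514, sp=3, e=sp−y≈-8.848514; I≈6.661392, D=e−e_prev≈-17.621545; u=1/4·(-8.848514)+1/4·6.661392+1·(-17.621545)≈-18.168326; next y=-3/5·11.848514+1/2·(-18.168326)≈-16.193271
n=6: y≈-16.193271, sp=3, e=sp−y≈19.193271; I≈25.854664, D=e−e_prev≈28.041785; u=1/4·19.193271+1/4·25.854664+1·28.041785≈39.303769; next y=-3/5·(-16.193271)+1/2·39.303769≈29.367847
n=7: y≈29.367847, sp=5, e=sp−y≈-24.367847; I≈1.486816, D=e−e_prev≈-43.561119; u=1/4·(-24.367847)+1/4·1.486816+1·(-43.561119)≈-49.281376; next y=-3/5·29.367847+1/2·(-49.281376)≈-42.261397
n=8: y≈-42.261397, sp=5, e=sp−y≈47.261397; I≈48.748213, D=e−e_prev≈71.629244; u=1/4·47.261397+1/4·48.748213+1·71.629244≈95.631646; next y=-3/5·(-42.261397)+1/2·95.631646≈73.172661
n=9: y≈73.172661, sp=5, e=sp−y≈-68.172661; I≈-19.424448, D=e−e_prev≈-115.434058; u=1/4·(-68.172661)+1/4·(-19.424448)+1·(-115.434058)≈-137.333335; next y=-3/5·73.172661+1/2·(-137.333335)≈-112.570264
n=10: y≈-112.570264, sp=5, e=sp−y≈117.570264; I≈98.145816, D=e−e_prev≈185.742925; u=1/4·117.570264+1/4·98.145816+1·185.742925≈239.671946; next y=-3/5·(-112.570264)+1/2·239.671946≈187.378131

0 3 4.500 0.000
1 3 -1.125 2.250
2 3 7.556 -1.913
3 3 -5.635 4.926
4 3 16.769 -5.773
5 3 -18.168 11.849
6 3 39.304 -16.193
7 5 -49.281 29.368
8 5 95.632 -42.261
9 5 -137.333 73.173
10 5 239.672 -112.570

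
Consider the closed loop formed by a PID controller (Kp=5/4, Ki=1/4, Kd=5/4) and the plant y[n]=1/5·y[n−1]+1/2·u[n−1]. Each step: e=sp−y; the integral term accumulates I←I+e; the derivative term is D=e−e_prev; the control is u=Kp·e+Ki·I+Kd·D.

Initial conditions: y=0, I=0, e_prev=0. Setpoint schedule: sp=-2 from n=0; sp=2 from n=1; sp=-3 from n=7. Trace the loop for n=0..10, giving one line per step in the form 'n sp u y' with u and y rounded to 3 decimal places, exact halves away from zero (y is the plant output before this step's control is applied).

0 -2 -5.500 0.000
1 2 15.063 -2.750
2 2 -18.948 6.981
3 2 33.383 -8.078
4 2 -46.595 15.076
5 2 76.314 -20.282
6 2 -111.866 34.100
7 -3 163.174 -49.113
8 -3 -255.476 71.764
9 -3 386.090 -113.385
10 -3 -598.072 170.368

(exact arithmetic carried between steps; '≈' marks a value shown rounded to 6 d.p. or computed from one; I and e_prev carry over from the previous line; the table rounds u and y to 3 d.p., halves away from zero)
n=0: y=0, sp=-2, e=sp−y=-2; I=-2, D=e−e_prev=-2; u=5/4·(-2)+1/4·(-2)+5/4·(-2)=-5.5; next y=1/5·0+1/2·(-5.5)=-2.75
n=1: y=-2.75, sp=2, e=sp−y=4.75; I=2.75, D=e−e_prev=6.75; u=5/4·4.75+1/4·2.75+5/4·6.75=15.0625; next y=1/5·(-2.75)+1/2·15.0625=6.98125
n=2: y=6.98125, sp=2, e=sp−y=-4.98125; I=-2.23125, D=e−e_prev=-9.73125; u=5/4·(-4.98125)+1/4·(-2.23125)+5/4·(-9.73125)≈-18.948438; next y=1/5·6.98125+1/2·(-18.948438)≈-8.077969
n=3: y≈-8.077969, sp=2, e=sp−y≈10.077969; I≈7.846719, D=e−e_prev≈15.059219; u=5/4·10.077969+1/4·7.846719+5/4·15.059219≈33.383164; next y=1/5·(-8.077969)+1/2·33.383164≈15.075988
n=4: y≈15.075988, sp=2, e=sp−y≈-13.075988; I≈-5.229270, D=e−e_prev≈-23.153957; u=5/4·(-13.075988)+1/4·(-5.229270)+5/4·(-23.153957)≈-46.594749; next y=1/5·15.075988+1/2·(-46.594749)≈-20.282177
n=5: y≈-20.282177, sp=2, e=sp−y≈22.282177; I≈17.052907, D=e−e_prev≈35.358165; u=5/4·22.282177+1/4·17.052907+5/4·35.358165≈76.313654; next y=1/5·(-20.282177)+1/2·76.313654≈34.100392
n=6: y≈34.100392, sp=2, e=sp−y≈-32.100392; I≈-15.047484, D=e−e_prev≈-54.382569; u=5/4·(-32.100392)+1/4·(-15.047484)+5/4·(-54.382569)≈-111.865572; next y=1/5·34.100392+1/2·(-111.865572)≈-49.112707
n=7: y≈-49.112707, sp=-3, e=sp−y≈46.112707; I≈31.065223, D=e−e_prev≈78.213099; u=5/4·46.112707+1/4·31.065223+5/4·78.213099≈163.173564; next y=1/5·(-49.112707)+1/2·163.173564≈71.764241
n=8: y≈71.764241, sp=-3, e=sp−y≈-74.764241; I≈-43.699018, D=e−e_prev≈-120.876948; u=5/4·(-74.764241)+1/4·(-43.699018)+5/4·(-120.876948)≈-255.476240; next y=1/5·71.764241+1/2·(-255.476240)≈-113.385272
n=9: y≈-113.385272, sp=-3, e=sp−y≈110.385272; I≈66.686254, D=e−e_prev≈185.149513; u=5/4·110.385272+1/4·66.686254+5/4·185.149513≈386.090044; next y=1/5·(-113.385272)+1/2·386.090044≈170.367968
n=10: y≈170.367968, sp=-3, e=sp−y≈-173.367968; I≈-106.681713, D=e−e_prev≈-283.753240; u=5/4·(-173.367968)+1/4·(-106.681713)+5/4·(-283.753240)≈-598.071938; next y=1/5·170.367968+1/2·(-598.071938)≈-264.962375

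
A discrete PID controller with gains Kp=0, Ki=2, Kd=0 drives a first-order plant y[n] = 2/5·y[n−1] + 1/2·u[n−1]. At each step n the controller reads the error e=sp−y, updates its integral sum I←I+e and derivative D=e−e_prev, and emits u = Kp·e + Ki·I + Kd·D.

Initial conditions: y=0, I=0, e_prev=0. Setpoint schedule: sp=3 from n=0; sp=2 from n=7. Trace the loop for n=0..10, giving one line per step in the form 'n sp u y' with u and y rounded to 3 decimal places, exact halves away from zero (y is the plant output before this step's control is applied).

(exact arithmetic carried between steps; '≈' marks a value shown rounded to 6 d.p. or computed from one; I and e_prev carry over from the previous line; the table rounds u and y to 3 d.p., halves away from zero)
n=0: y=0, sp=3, e=sp−y=3; I=3, D=e−e_prev=3; u=0·3+2·3+0·3=6; next y=2/5·0+1/2·6=3
n=1: y=3, sp=3, e=sp−y=0; I=3, D=e−e_prev=-3; u=0·0+2·3+0·(-3)=6; next y=2/5·3+1/2·6=4.2
n=2: y=4.2, sp=3, e=sp−y=-1.2; I=1.8, D=e−e_prev=-1.2; u=0·(-1.2)+2·1.8+0·(-1.2)=3.6; next y=2/5·4.2+1/2·3.6=3.48
n=3: y=3.48, sp=3, e=sp−y=-0.48; I=1.32, D=e−e_prev=0.72; u=0·(-0.48)+2·1.32+0·0.72=2.64; next y=2/5·3.48+1/2·2.64=2.712
n=4: y=2.712, sp=3, e=sp−y=0.288; I=1.608, D=e−e_prev=0.768; u=0·0.288+2·1.608+0·0.768=3.216; next y=2/5·2.712+1/2·3.216=2.6928
n=5: y=2.6928, sp=3, e=sp−y=0.3072; I=1.9152, D=e−e_prev=0.0192; u=0·0.3072+2·1.9152+0·0.0192=3.8304; next y=2/5·2.6928+1/2·3.8304=2.99232
n=6: y=2.99232, sp=3, e=sp−y=0.00768; I=1.92288, D=e−e_prev=-0.29952; u=0·0.00768+2·1.92288+0·(-0.29952)=3.84576; next y=2/5·2.99232+1/2·3.84576=3.119808
n=7: y=3.119808, sp=2, e=sp−y=-1.119808; I=0.803072, D=e−e_prev=-1.127488; u=0·(-1.119808)+2·0.803072+0·(-1.127488)=1.606144; next y=2/5·3.119808+1/2·1.606144≈2.050995
n=8: y≈2.050995, sp=2, e=sp−y≈-0.050995; I≈0.752077, D=e−e_prev≈1.068813; u=0·(-0.050995)+2·0.752077+0·1.068813≈1.504154; next y=2/5·2.050995+1/2·1.504154≈1.572475
n=9: y≈1.572475, sp=2, e=sp−y≈0.427525; I≈1.179602, D=e−e_prev≈0.478520; u=0·0.427525+2·1.179602+0·0.478520≈2.359204; next y=2/5·1.572475+1/2·2.359204≈1.808592
n=10: y≈1.808592, sp=2, e=sp−y≈0.191408; I≈1.371010, D=e−e_prev≈-0.236117; u=0·0.191408+2·1.371010+0·(-0.236117)≈2.742020; next y=2/5·1.808592+1/2·2.742020≈2.094447

0 3 6.000 0.000
1 3 6.000 3.000
2 3 3.600 4.200
3 3 2.640 3.480
4 3 3.216 2.712
5 3 3.830 2.693
6 3 3.846 2.992
7 2 1.606 3.120
8 2 1.504 2.051
9 2 2.359 1.572
10 2 2.742 1.809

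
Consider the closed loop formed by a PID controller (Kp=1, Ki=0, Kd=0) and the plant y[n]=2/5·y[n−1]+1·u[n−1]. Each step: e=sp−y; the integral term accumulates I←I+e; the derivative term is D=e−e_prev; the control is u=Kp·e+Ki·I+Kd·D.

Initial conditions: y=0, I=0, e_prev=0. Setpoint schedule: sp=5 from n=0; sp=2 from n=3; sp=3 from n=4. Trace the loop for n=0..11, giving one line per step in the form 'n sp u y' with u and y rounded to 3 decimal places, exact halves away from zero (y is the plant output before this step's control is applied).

0 5 5.000 0.000
1 5 0.000 5.000
2 5 3.000 2.000
3 2 -1.800 3.800
4 3 3.280 -0.280
5 3 -0.168 3.168
6 3 1.901 1.099
7 3 0.660 2.340
8 3 1.404 1.596
9 3 0.957 2.043
10 3 1.226 1.774
11 3 1.065 1.935

(exact arithmetic carried between steps; '≈' marks a value shown rounded to 6 d.p. or computed from one; I and e_prev carry over from the previous line; the table rounds u and y to 3 d.p., halves away from zero)
n=0: y=0, sp=5, e=sp−y=5; I=5, D=e−e_prev=5; u=1·5+0·5+0·5=5; next y=2/5·0+1·5=5
n=1: y=5, sp=5, e=sp−y=0; I=5, D=e−e_prev=-5; u=1·0+0·5+0·(-5)=0; next y=2/5·5+1·0=2
n=2: y=2, sp=5, e=sp−y=3; I=8, D=e−e_prev=3; u=1·3+0·8+0·3=3; next y=2/5·2+1·3=3.8
n=3: y=3.8, sp=2, e=sp−y=-1.8; I=6.2, D=e−e_prev=-4.8; u=1·(-1.8)+0·6.2+0·(-4.8)=-1.8; next y=2/5·3.8+1·(-1.8)=-0.28
n=4: y=-0.28, sp=3, e=sp−y=3.28; I=9.48, D=e−e_prev=5.08; u=1·3.28+0·9.48+0·5.08=3.28; next y=2/5·(-0.28)+1·3.28=3.168
n=5: y=3.168, sp=3, e=sp−y=-0.168; I=9.312, D=e−e_prev=-3.448; u=1·(-0.168)+0·9.312+0·(-3.448)=-0.168; next y=2/5·3.168+1·(-0.168)=1.0992
n=6: y=1.0992, sp=3, e=sp−y=1.9008; I=11.2128, D=e−e_prev=2.0688; u=1·1.9008+0·11.2128+0·2.0688=1.9008; next y=2/5·1.0992+1·1.9008=2.34048
n=7: y=2.34048, sp=3, e=sp−y=0.65952; I=11.87232, D=e−e_prev=-1.24128; u=1·0.65952+0·11.87232+0·(-1.24128)=0.65952; next y=2/5·2.34048+1·0.65952=1.595712
n=8: y=1.595712, sp=3, e=sp−y=1.404288; I=13.276608, D=e−e_prev=0.744768; u=1·1.404288+0·13.276608+0·0.744768=1.404288; next y=2/5·1.595712+1·1.404288≈2.042573
n=9: y≈2.042573, sp=3, e=sp−y≈0.957427; I≈14.234035, D=e−e_prev≈-0.446861; u=1·0.957427+0·14.234035+0·(-0.446861)≈0.957427; next y=2/5·2.042573+1·0.957427≈1.774456
n=10: y≈1.774456, sp=3, e=sp−y≈1.225544; I≈15.459579, D=e−e_prev≈0.268116; u=1·1.225544+0·15.459579+0·0.268116≈1.225544; next y=2/5·1.774456+1·1.225544≈1.935326
n=11: y≈1.935326, sp=3, e=sp−y≈1.064674; I≈16.524253, D=e−e_prev≈-0.160870; u=1·1.064674+0·16.524253+0·(-0.160870)≈1.064674; next y=2/5·1.935326+1·1.064674≈1.838804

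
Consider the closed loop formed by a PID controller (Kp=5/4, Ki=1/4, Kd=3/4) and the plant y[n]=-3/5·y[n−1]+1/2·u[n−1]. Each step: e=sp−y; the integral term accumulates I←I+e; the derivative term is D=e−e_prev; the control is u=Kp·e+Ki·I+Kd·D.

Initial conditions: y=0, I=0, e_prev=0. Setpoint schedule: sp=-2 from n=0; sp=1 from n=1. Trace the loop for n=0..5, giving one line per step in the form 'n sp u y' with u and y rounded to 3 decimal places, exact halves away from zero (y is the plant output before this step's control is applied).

(exact arithmetic carried between steps; '≈' marks a value shown rounded to 6 d.p. or computed from one; I and e_prev carry over from the previous line; the table rounds u and y to 3 d.p., halves away from zero)
n=0: y=0, sp=-2, e=sp−y=-2; I=-2, D=e−e_prev=-2; u=5/4·(-2)+1/4·(-2)+3/4·(-2)=-4.5; next y=-3/5·0+1/2·(-4.5)=-2.25
n=1: y=-2.25, sp=1, e=sp−y=3.25; I=1.25, D=e−e_prev=5.25; u=5/4·3.25+1/4·1.25+3/4·5.25=8.3125; next y=-3/5·(-2.25)+1/2·8.3125=5.50625
n=2: y=5.50625, sp=1, e=sp−y=-4.50625; I=-3.25625, D=e−e_prev=-7.75625; u=5/4·(-4.50625)+1/4·(-3.25625)+3/4·(-7.75625)≈-12.264063; next y=-3/5·5.50625+1/2·(-12.264063)≈-9.435781
n=3: y≈-9.435781, sp=1, e=sp−y≈10.435781; I≈7.179531, D=e−e_prev≈14.942031; u=5/4·10.435781+1/4·7.179531+3/4·14.942031≈26.046133; next y=-3/5·(-9.435781)+1/2·26.046133≈18.684535
n=4: y≈18.684535, sp=1, e=sp−y≈-17.684535; I≈-10.505004, D=e−e_prev≈-28.120316; u=5/4·(-17.684535)+1/4·(-10.505004)+3/4·(-28.120316)≈-45.822157; next y=-3/5·18.684535+1/2·(-45.822157)≈-34.121800
n=5: y≈-34.121800, sp=1, e=sp−y≈35.121800; I≈24.616796, D=e−e_prev≈52.806335; u=5/4·35.121800+1/4·24.616796+3/4·52.806335≈89.661200; next y=-3/5·(-34.121800)+1/2·89.661200≈65.303680

0 -2 -4.500 0.000
1 1 8.313 -2.250
2 1 -12.264 5.506
3 1 26.046 -9.436
4 1 -45.822 18.685
5 1 89.661 -34.122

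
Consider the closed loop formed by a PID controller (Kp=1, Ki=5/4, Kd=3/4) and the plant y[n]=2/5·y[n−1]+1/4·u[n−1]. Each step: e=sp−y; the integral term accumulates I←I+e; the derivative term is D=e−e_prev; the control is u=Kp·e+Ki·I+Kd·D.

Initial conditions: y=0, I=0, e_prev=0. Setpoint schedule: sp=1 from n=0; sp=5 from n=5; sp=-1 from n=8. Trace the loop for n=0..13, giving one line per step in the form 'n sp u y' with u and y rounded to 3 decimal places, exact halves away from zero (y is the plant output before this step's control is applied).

0 1 3.000 0.000
1 1 1.250 0.750
2 1 2.538 0.613
3 1 2.118 0.879
4 1 2.463 0.881
5 5 14.352 0.968
6 5 7.436 3.975
7 5 12.551 3.449
8 -1 -7.110 4.517
9 -1 4.758 0.029
10 -1 -3.410 1.201
11 -1 -0.563 -0.372
12 -1 -2.775 -0.290
13 -1 -2.041 -0.810

(exact arithmetic carried between steps; '≈' marks a value shown rounded to 6 d.p. or computed from one; I and e_prev carry over from the previous line; the table rounds u and y to 3 d.p., halves away from zero)
n=0: y=0, sp=1, e=sp−y=1; I=1, D=e−e_prev=1; u=1·1+5/4·1+3/4·1=3; next y=2/5·0+1/4·3=0.75
n=1: y=0.75, sp=1, e=sp−y=0.25; I=1.25, D=e−e_prev=-0.75; u=1·0.25+5/4·1.25+3/4·(-0.75)=1.25; next y=2/5·0.75+1/4·1.25=0.6125
n=2: y=0.6125, sp=1, e=sp−y=0.3875; I=1.6375, D=e−e_prev=0.1375; u=1·0.3875+5/4·1.6375+3/4·0.1375=2.5375; next y=2/5·0.6125+1/4·2.5375=0.879375
n=3: y=0.879375, sp=1, e=sp−y=0.120625; I=1.758125, D=e−e_prev=-0.266875; u=1·0.120625+5/4·1.758125+3/4·(-0.266875)=2.118125; next y=2/5·0.879375+1/4·2.118125≈0.881281
n=4: y≈0.881281, sp=1, e=sp−y≈0.118719; I≈1.876844, D=e−e_prev≈-0.001906; u=1·0.118719+5/4·1.876844+3/4·(-0.001906)≈2.463344; next y=2/5·0.881281+1/4·2.463344≈0.968348
n=5: y≈0.968348, sp=5, e=sp−y≈4.031652; I≈5.908495, D=e−e_prev≈3.912933; u=1·4.031652+5/4·5.908495+3/4·3.912933≈14.351970; next y=2/5·0.968348+1/4·14.351970≈3.975332
n=6: y≈3.975332, sp=5, e=sp−y≈1.024668; I≈6.933163, D=e−e_prev≈-3.006984; u=1·1.024668+5/4·6.933163+3/4·(-3.006984)≈7.435885; next y=2/5·3.975332+1/4·7.435885≈3.449104
n=7: y≈3.449104, sp=5, e=sp−y≈1.550896; I≈8.484059, D=e−e_prev≈0.526228; u=1·1.550896+5/4·8.484059+3/4·0.526228≈12.550641; next y=2/5·3.449104+1/4·12.550641≈4.517302
n=8: y≈4.517302, sp=-1, e=sp−y≈-5.517302; I≈2.966758, D=e−e_prev≈-7.068198; u=1·(-5.517302)+5/4·2.966758+3/4·(-7.068198)≈-7.110004; next y=2/5·4.517302+1/4·(-7.110004)≈0.029420
n=9: y≈0.029420, sp=-1, e=sp−y≈-1.029420; I≈1.937338, D=e−e_prev≈4.487882; u=1·(-1.029420)+5/4·1.937338+3/4·4.487882≈4.758164; next y=2/5·0.029420+1/4·4.758164≈1.201309
n=10: y≈1.201309, sp=-1, e=sp−y≈-2.201309; I≈-0.263971, D=e−e_prev≈-1.171889; u=1·(-2.201309)+5/4·(-0.263971)+3/4·(-1.171889)≈-3.410190; next y=2/5·1.201309+1/4·(-3.410190)≈-0.372024
n=11: y≈-0.372024, sp=-1, e=sp−y≈-0.627976; I≈-0.891947, D=e−e_prev≈1.573333; u=1·(-0.627976)+5/4·(-0.891947)+3/4·1.573333≈-0.562911; next y=2/5·(-0.372024)+1/4·(-0.562911)≈-0.289537
n=12: y≈-0.289537, sp=-1, e=sp−y≈-0.710463; I≈-1.602410, D=e−e_prev≈-0.082487; u=1·(-0.710463)+5/4·(-1.602410)+3/4·(-0.082487)≈-2.775340; next y=2/5·(-0.289537)+1/4·(-2.775340)≈-0.809650
n=13: y≈-0.809650, sp=-1, e=sp−y≈-0.190350; I≈-1.792760, D=e−e_prev≈0.520113; u=1·(-0.190350)+5/4·(-1.792760)+3/4·0.520113≈-2.041216; next y=2/5·(-0.809650)+1/4·(-2.041216)≈-0.834164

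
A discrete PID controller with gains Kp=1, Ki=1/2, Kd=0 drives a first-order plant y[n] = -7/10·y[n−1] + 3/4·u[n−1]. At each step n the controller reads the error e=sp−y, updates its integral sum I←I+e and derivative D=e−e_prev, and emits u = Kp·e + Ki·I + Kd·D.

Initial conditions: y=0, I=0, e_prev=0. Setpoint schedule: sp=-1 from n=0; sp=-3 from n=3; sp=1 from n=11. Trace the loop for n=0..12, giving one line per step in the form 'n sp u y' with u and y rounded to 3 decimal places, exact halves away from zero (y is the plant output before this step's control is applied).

(exact arithmetic carried between steps; '≈' marks a value shown rounded to 6 d.p. or computed from one; I and e_prev carry over from the previous line; the table rounds u and y to 3 d.p., halves away from zero)
n=0: y=0, sp=-1, e=sp−y=-1; I=-1, D=e−e_prev=-1; u=1·(-1)+1/2·(-1)+0·(-1)=-1.5; next y=-7/10·0+3/4·(-1.5)=-1.125
n=1: y=-1.125, sp=-1, e=sp−y=0.125; I=-0.875, D=e−e_prev=1.125; u=1·0.125+1/2·(-0.875)+0·1.125=-0.3125; next y=-7/10·(-1.125)+3/4·(-0.3125)=0.553125
n=2: y=0.553125, sp=-1, e=sp−y=-1.553125; I=-2.428125, D=e−e_prev=-1.678125; u=1·(-1.553125)+1/2·(-2.428125)+0·(-1.678125)≈-2.767188; next y=-7/10·0.553125+3/4·(-2.767188)≈-2.462578
n=3: y≈-2.462578, sp=-3, e=sp−y≈-0.537422; I≈-2.965547, D=e−e_prev≈1.015703; u=1·(-0.537422)+1/2·(-2.965547)+0·1.015703≈-2.020195; next y=-7/10·(-2.462578)+3/4·(-2.020195)≈0.208658
n=4: y≈0.208658, sp=-3, e=sp−y≈-3.208658; I≈-6.174205, D=e−e_prev≈-2.671236; u=1·(-3.208658)+1/2·(-6.174205)+0·(-2.671236)≈-6.295761; next y=-7/10·0.208658+3/4·(-6.295761)≈-4.867881
n=5: y≈-4.867881, sp=-3, e=sp−y≈1.867881; I≈-4.306324, D=e−e_prev≈5.076540; u=1·1.867881+1/2·(-4.306324)+0·5.076540≈-0.285281; next y=-7/10·(-4.867881)+3/4·(-0.285281)≈3.193556
n=6: y≈3.193556, sp=-3, e=sp−y≈-6.193556; I≈-10.499880, D=e−e_prev≈-8.061438; u=1·(-6.193556)+1/2·(-10.499880)+0·(-8.061438)≈-11.443497; next y=-7/10·3.193556+3/4·(-11.443497)≈-10.818112
n=7: y≈-10.818112, sp=-3, e=sp−y≈7.818112; I≈-2.681768, D=e−e_prev≈14.011668; u=1·7.818112+1/2·(-2.681768)+0·14.011668≈6.477228; next y=-7/10·(-10.818112)+3/4·6.477228≈12.430599
n=8: y≈12.430599, sp=-3, e=sp−y≈-15.430599; I≈-18.112368, D=e−e_prev≈-23.248711; u=1·(-15.430599)+1/2·(-18.112368)+0·(-23.248711)≈-24.486783; next y=-7/10·12.430599+3/4·(-24.486783)≈-27.066507
n=9: y≈-27.066507, sp=-3, e=sp−y≈24.066507; I≈5.954139, D=e−e_prev≈39.497106; u=1·24.066507+1/2·5.954139+0·39.497106≈27.043576; next y=-7/10·(-27.066507)+3/4·27.043576≈39.229237
n=10: y≈39.229237, sp=-3, e=sp−y≈-42.229237; I≈-36.275098, D=e−e_prev≈-66.295744; u=1·(-42.229237)+1/2·(-36.275098)+0·(-66.295744)≈-60.366786; next y=-7/10·39.229237+3/4·(-60.366786)≈-72.735555
n=11: y≈-72.735555, sp=1, e=sp−y≈73.735555; I≈37.460458, D=e−e_prev≈115.964792; u=1·73.735555+1/2·37.460458+0·115.964792≈92.465784; next y=-7/10·(-72.735555)+3/4·92.465784≈120.264227
n=12: y≈120.264227, sp=1, e=sp−y≈-119.264227; I≈-81.803769, D=e−e_prev≈-192.999782; u=1·(-119.264227)+1/2·(-81.803769)+0·(-192.999782)≈-160.166111; next y=-7/10·120.264227+3/4·(-160.166111)≈-204.309542

0 -1 -1.500 0.000
1 -1 -0.313 -1.125
2 -1 -2.767 0.553
3 -3 -2.020 -2.463
4 -3 -6.296 0.209
5 -3 -0.285 -4.868
6 -3 -11.443 3.194
7 -3 6.477 -10.818
8 -3 -24.487 12.431
9 -3 27.044 -27.067
10 -3 -60.367 39.229
11 1 92.466 -72.736
12 1 -160.166 120.264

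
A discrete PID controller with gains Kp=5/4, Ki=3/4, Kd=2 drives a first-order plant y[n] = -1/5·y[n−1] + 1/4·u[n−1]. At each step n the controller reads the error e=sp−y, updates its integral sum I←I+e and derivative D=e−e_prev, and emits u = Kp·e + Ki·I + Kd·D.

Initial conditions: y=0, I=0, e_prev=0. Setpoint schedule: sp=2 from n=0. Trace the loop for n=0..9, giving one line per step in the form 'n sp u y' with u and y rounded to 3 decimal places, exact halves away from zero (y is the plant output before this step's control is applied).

(exact arithmetic carried between steps; '≈' marks a value shown rounded to 6 d.p. or computed from one; I and e_prev carry over from the previous line; the table rounds u and y to 3 d.p., halves away from zero)
n=0: y=0, sp=2, e=sp−y=2; I=2, D=e−e_prev=2; u=5/4·2+3/4·2+2·2=8; next y=-1/5·0+1/4·8=2
n=1: y=2, sp=2, e=sp−y=0; I=2, D=e−e_prev=-2; u=5/4·0+3/4·2+2·(-2)=-2.5; next y=-1/5·2+1/4·(-2.5)=-1.025
n=2: y=-1.025, sp=2, e=sp−y=3.025; I=5.025, D=e−e_prev=3.025; u=5/4·3.025+3/4·5.025+2·3.025=13.6; next y=-1/5·(-1.025)+1/4·13.6=3.605
n=3: y=3.605, sp=2, e=sp−y=-1.605; I=3.42, D=e−e_prev=-4.63; u=5/4·(-1.605)+3/4·3.42+2·(-4.63)=-8.70125; next y=-1/5·3.605+1/4·(-8.70125)≈-2.896313
n=4: y≈-2.896313, sp=2, e=sp−y≈4.896313; I≈8.316313, D=e−e_prev≈6.501313; u=5/4·4.896313+3/4·8.316313+2·6.501313≈25.36025; next y=-1/5·(-2.896313)+1/4·25.36025≈6.919325
n=5: y=6.919325, sp=2, e=sp−y=-4.919325; I≈3.396988, D=e−e_prev≈-9.815638; u=5/4·(-4.919325)+3/4·3.396988+2·(-9.815638)≈-23.232691; next y=-1/5·6.919325+1/4·(-23.232691)≈-7.192038
n=6: y≈-7.192038, sp=2, e=sp−y≈9.192038; I≈12.589025, D=e−e_prev≈14.111363; u=5/4·9.192038+3/4·12.589025+2·14.111363≈49.154541; next y=-1/5·(-7.192038)+1/4·49.154541≈13.727043
n=7: y≈13.727043, sp=2, e=sp−y≈-11.727043; I≈0.861982, D=e−e_prev≈-20.919081; u=5/4·(-11.727043)+3/4·0.861982+2·(-20.919081)≈-55.850478; next y=-1/5·13.727043+1/4·(-55.850478)≈-16.708028
n=8: y≈-16.708028, sp=2, e=sp−y≈18.708028; I≈19.570010, D=e−e_prev≈30.435071; u=5/4·18.708028+3/4·19.570010+2·30.435071≈98.932685; next y=-1/5·(-16.708028)+1/4·98.932685≈28.074777
n=9: y≈28.074777, sp=2, e=sp−y≈-26.074777; I≈-6.504766, D=e−e_prev≈-44.782805; u=5/4·(-26.074777)+3/4·(-6.504766)+2·(-44.782805)≈-127.037655; next y=-1/5·28.074777+1/4·(-127.037655)≈-37.374369

0 2 8.000 0.000
1 2 -2.500 2.000
2 2 13.600 -1.025
3 2 -8.701 3.605
4 2 25.360 -2.896
5 2 -23.233 6.919
6 2 49.155 -7.192
7 2 -55.850 13.727
8 2 98.933 -16.708
9 2 -127.038 28.075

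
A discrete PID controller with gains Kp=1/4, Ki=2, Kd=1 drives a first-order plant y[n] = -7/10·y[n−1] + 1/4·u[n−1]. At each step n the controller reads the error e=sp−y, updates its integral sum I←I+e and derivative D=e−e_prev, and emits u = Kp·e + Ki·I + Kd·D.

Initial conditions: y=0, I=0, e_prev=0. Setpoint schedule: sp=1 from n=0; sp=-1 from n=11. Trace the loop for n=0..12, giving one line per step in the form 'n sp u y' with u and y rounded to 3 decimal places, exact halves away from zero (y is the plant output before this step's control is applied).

(exact arithmetic carried between steps; '≈' marks a value shown rounded to 6 d.p. or computed from one; I and e_prev carry over from the previous line; the table rounds u and y to 3 d.p., halves away from zero)
n=0: y=0, sp=1, e=sp−y=1; I=1, D=e−e_prev=1; u=1/4·1+2·1+1·1=3.25; next y=-7/10·0+1/4·3.25=0.8125
n=1: y=0.8125, sp=1, e=sp−y=0.1875; I=1.1875, D=e−e_prev=-0.8125; u=1/4·0.1875+2·1.1875+1·(-0.8125)=1.609375; next y=-7/10·0.8125+1/4·1.609375≈-0.166406
n=2: y≈-0.166406, sp=1, e=sp−y≈1.166406; I≈2.353906, D=e−e_prev≈0.978906; u=1/4·1.166406+2·2.353906+1·0.978906≈5.978320; next y=-7/10·(-0.166406)+1/4·5.978320≈1.611064
n=3: y≈1.611064, sp=1, e=sp−y≈-0.611064; I≈1.742842, D=e−e_prev≈-1.777471; u=1/4·(-0.611064)+2·1.742842+1·(-1.777471)≈1.555447; next y=-7/10·1.611064+1/4·1.555447≈-0.738883
n=4: y≈-0.738883, sp=1, e=sp−y≈1.738883; I≈3.481725, D=e−e_prev≈2.349948; u=1/4·1.738883+2·3.481725+1·2.349948≈9.748119; next y=-7/10·(-0.738883)+1/4·9.748119≈2.954248
n=5: y≈2.954248, sp=1, e=sp−y≈-1.954248; I≈1.527477, D=e−e_prev≈-3.693132; u=1/4·(-1.954248)+2·1.527477+1·(-3.693132)≈-1.126740; next y=-7/10·2.954248+1/4·(-1.126740)≈-2.349659
n=6: y≈-2.349659, sp=1, e=sp−y≈3.349659; I≈4.877136, D=e−e_prev≈5.303907; u=1/4·3.349659+2·4.877136+1·5.303907≈15.895593; next y=-7/10·(-2.349659)+1/4·15.895593≈5.618659
n=7: y≈5.618659, sp=1, e=sp−y≈-4.618659; I≈0.258476, D=e−e_prev≈-7.968318; u=1/4·(-4.618659)+2·0.258476+1·(-7.968318)≈-8.606030; next y=-7/10·5.618659+1/4·(-8.606030)≈-6.084569
n=8: y≈-6.084569, sp=1, e=sp−y≈7.084569; I≈7.343045, D=e−e_prev≈11.703228; u=1/4·7.084569+2·7.343045+1·11.703228≈28.160461; next y=-7/10·(-6.084569)+1/4·28.160461≈11.299314
n=9: y≈11.299314, sp=1, e=sp−y≈-10.299314; I≈-2.956268, D=e−e_prev≈-17.383882; u=1/4·(-10.299314)+2·(-2.956268)+1·(-17.383882)≈-25.871247; next y=-7/10·11.299314+1/4·(-25.871247)≈-14.377331
n=10: y≈-14.377331, sp=1, e=sp−y≈15.377331; I≈12.421063, D=e−e_prev≈25.676645; u=1/4·15.377331+2·12.421063+1·25.676645≈54.363104; next y=-7/10·(-14.377331)+1/4·54.363104≈23.654908
n=11: y≈23.654908, sp=-1, e=sp−y≈-24.654908; I≈-12.233845, D=e−e_prev≈-40.032239; u=1/4·(-24.654908)+2·(-12.233845)+1·(-40.032239)≈-70.663656; next y=-7/10·23.654908+1/4·(-70.663656)≈-34.224349
n=12: y≈-34.224349, sp=-1, e=sp−y≈33.224349; I≈20.990505, D=e−e_prev≈57.879257; u=1/4·33.224349+2·20.990505+1·57.879257≈108.166354; next y=-7/10·(-34.224349)+1/4·108.166354≈50.998633

0 1 3.250 0.000
1 1 1.609 0.813
2 1 5.978 -0.166
3 1 1.555 1.611
4 1 9.748 -0.739
5 1 -1.127 2.954
6 1 15.896 -2.350
7 1 -8.606 5.619
8 1 28.160 -6.085
9 1 -25.871 11.299
10 1 54.363 -14.377
11 -1 -70.664 23.655
12 -1 108.166 -34.224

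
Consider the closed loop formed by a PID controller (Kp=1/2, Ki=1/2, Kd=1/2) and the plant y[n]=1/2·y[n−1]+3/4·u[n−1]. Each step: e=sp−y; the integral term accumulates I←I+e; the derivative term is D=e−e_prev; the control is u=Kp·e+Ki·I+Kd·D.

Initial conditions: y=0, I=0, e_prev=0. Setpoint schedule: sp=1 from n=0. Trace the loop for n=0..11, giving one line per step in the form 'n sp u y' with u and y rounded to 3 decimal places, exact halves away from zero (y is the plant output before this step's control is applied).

(exact arithmetic carried between steps; '≈' marks a value shown rounded to 6 d.p. or computed from one; I and e_prev carry over from the previous line; the table rounds u and y to 3 d.p., halves away from zero)
n=0: y=0, sp=1, e=sp−y=1; I=1, D=e−e_prev=1; u=1/2·1+1/2·1+1/2·1=1.5; next y=1/2·0+3/4·1.5=1.125
n=1: y=1.125, sp=1, e=sp−y=-0.125; I=0.875, D=e−e_prev=-1.125; u=1/2·(-0.125)+1/2·0.875+1/2·(-1.125)=-0.1875; next y=1/2·1.125+3/4·(-0.1875)=0.421875
n=2: y=0.421875, sp=1, e=sp−y=0.578125; I=1.453125, D=e−e_prev=0.703125; u=1/2·0.578125+1/2·1.453125+1/2·0.703125≈1.367188; next y=1/2·0.421875+3/4·1.367188≈1.236328
n=3: y≈1.236328, sp=1, e=sp−y≈-0.236328; I≈1.216797, D=e−e_prev≈-0.814453; u=1/2·(-0.236328)+1/2·1.216797+1/2·(-0.814453)≈0.083008; next y=1/2·1.236328+3/4·0.083008≈0.680420
n=4: y≈0.680420, sp=1, e=sp−y≈0.319580; I≈1.536377, D=e−e_prev≈0.555908; u=1/2·0.319580+1/2·1.536377+1/2·0.555908≈1.205933; next y=1/2·0.680420+3/4·1.205933≈1.244659
n=5: y≈1.244659, sp=1, e=sp−y≈-0.244659; I≈1.291718, D=e−e_prev≈-0.564240; u=1/2·(-0.244659)+1/2·1.291718+1/2·(-0.564240)≈0.241409; next y=1/2·1.244659+3/4·0.241409≈0.803387
n=6: y≈0.803387, sp=1, e=sp−y≈0.196613; I≈1.488331, D=e−e_prev≈0.441273; u=1/2·0.196613+1/2·1.488331+1/2·0.441273≈1.063108; next y=1/2·0.803387+3/4·1.063108≈1.199025
n=7: y≈1.199025, sp=1, e=sp−y≈-0.199025; I≈1.289306, D=e−e_prev≈-0.395638; u=1/2·(-0.199025)+1/2·1.289306+1/2·(-0.395638)≈0.347322; next y=1/2·1.199025+3/4·0.347322≈0.860004
n=8: y≈0.860004, sp=1, e=sp−y≈0.139996; I≈1.429303, D=e−e_prev≈0.339021; u=1/2·0.139996+1/2·1.429303+1/2·0.339021≈0.954160; next y=1/2·0.860004+3/4·0.954160≈1.145622
n=9: y≈1.145622, sp=1, e=sp−y≈-0.145622; I≈1.283681, D=e−e_prev≈-0.285618; u=1/2·(-0.145622)+1/2·1.283681+1/2·(-0.285618)≈0.426220; next y=1/2·1.145622+3/4·0.426220≈0.892476
n=10: y≈0.892476, sp=1, e=sp−y≈0.107524; I≈1.391205, D=e−e_prev≈0.253146; u=1/2·0.107524+1/2·1.391205+1/2·0.253146≈0.875937; next y=1/2·0.892476+3/4·0.875937≈1.103191
n=11: y≈1.103191, sp=1, e=sp−y≈-0.103191; I≈1.288014, D=e−e_prev≈-0.210715; u=1/2·(-0.103191)+1/2·1.288014+1/2·(-0.210715)≈0.487054; next y=1/2·1.103191+3/4·0.487054≈0.916886

0 1 1.500 0.000
1 1 -0.188 1.125
2 1 1.367 0.422
3 1 0.083 1.236
4 1 1.206 0.680
5 1 0.241 1.245
6 1 1.063 0.803
7 1 0.347 1.199
8 1 0.954 0.860
9 1 0.426 1.146
10 1 0.876 0.892
11 1 0.487 1.103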